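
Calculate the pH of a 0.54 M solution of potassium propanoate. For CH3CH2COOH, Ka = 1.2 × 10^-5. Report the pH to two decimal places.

CH3CH2COO- is the conjugate base of the weak acid CH3CH2COOH.
Kb = Kw/Ka = 1.0×10^-14 / 1.2 × 10^-5 = 8.33 × 10^-10
From the ICE table, Kb = [OH-]²/(0.54 − [OH-]) = 8.33 × 10^-10.
Assume [OH-] ≪ 0.54: [OH-] ≈ √(8.33 × 10^-10 × 0.54) = 2.12 × 10^-5 M
pOH = −log(2.12 × 10^-5) = 4.67; pH = 14.00 − 4.67 = 9.33

pH = 9.33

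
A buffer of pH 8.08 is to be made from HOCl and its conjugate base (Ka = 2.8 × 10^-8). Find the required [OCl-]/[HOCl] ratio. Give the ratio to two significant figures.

pKa = -log(2.8 × 10^-8) = 7.553
pH = pKa + log(r) ⇒ log(r) = 8.08 − 7.553 = +0.527
r = [OCl-]/[HOCl] = 10^(+0.527) = 3.37

ratio = 3.4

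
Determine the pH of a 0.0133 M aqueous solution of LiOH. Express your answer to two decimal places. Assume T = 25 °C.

pH = 12.12

LiOH is a strong base; [OH-] = 0.0133 M.
pOH = -log(0.0133) = 1.88
pH = 14.00 - 1.88 = 12.12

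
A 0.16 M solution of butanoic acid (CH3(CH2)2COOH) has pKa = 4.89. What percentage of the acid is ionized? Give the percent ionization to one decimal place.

0.9%

CH3(CH2)2COOH ⇌ CH3(CH2)2COO- + H+; let x = [H+] at equilibrium.
Ka = 10^(−4.89) = 1.29 × 10^-5
x ≈ √(Ka·C₀) = √(1.29 × 10^-5 × 0.16) = 1.44 × 10^-3 M
Fraction ionized = 1.44 × 10^-3 / 0.16 = 0.0090 → 0.9%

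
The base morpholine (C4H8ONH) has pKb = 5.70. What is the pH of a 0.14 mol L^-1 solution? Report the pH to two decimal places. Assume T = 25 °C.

C4H8ONH + H2O ⇌ C4H8ONH2+ + OH-
Kb = 10^(−5.70) = 2.00 × 10^-6
From the ICE table, Kb = [OH-]²/(0.14 − [OH-]) = 2.00 × 10^-6.
Since Kb ≪ C₀, [OH-] ≈ √(Kb·C₀) = 5.29 × 10^-4 M.
Check: 0.38% ionized — well under 5%, approximation valid.
pOH = −log(5.29 × 10^-4) = 3.28; pH = 14.00 − 3.28 = 10.72

pH = 10.72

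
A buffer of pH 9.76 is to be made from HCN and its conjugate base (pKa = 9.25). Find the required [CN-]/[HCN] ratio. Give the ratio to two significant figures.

pH = pKa + log(r) ⇒ log(r) = 9.76 − 9.25 = +0.51
r = [CN-]/[HCN] = 10^(+0.51) = 3.24

ratio = 3.2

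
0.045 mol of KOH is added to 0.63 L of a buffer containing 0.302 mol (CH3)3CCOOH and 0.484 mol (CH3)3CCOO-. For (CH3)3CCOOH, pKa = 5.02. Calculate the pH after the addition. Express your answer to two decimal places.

pH = 5.33

After neutralization: n((CH3)3CCOOH) = 0.257 mol, n((CH3)3CCOO-) = 0.529 mol.
pH = pKa + log([A⁻]/[HA]) = 5.02 + log(0.529/0.257) = 5.02 +0.314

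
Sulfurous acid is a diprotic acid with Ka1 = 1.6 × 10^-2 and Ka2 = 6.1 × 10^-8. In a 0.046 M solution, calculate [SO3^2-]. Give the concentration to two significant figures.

6.1 × 10^-8 M

First ionization gives [H+] ≈ [HSO3-] = 2.03 × 10^-2 M.
Second step: Ka2 = [H+][SO3^2-]/[HSO3-] ≈ [SO3^2-] (since [H+] ≈ [HSO3-]).
So [SO3^2-] ≈ Ka2.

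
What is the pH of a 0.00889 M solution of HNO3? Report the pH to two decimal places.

pH = 2.05

HNO3 is a strong acid and dissociates completely, so [H+] = 0.00889 M.
pH = -log(0.00889) = 2.05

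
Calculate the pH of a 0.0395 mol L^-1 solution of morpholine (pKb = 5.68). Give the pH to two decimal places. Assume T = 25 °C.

C4H8ONH + H2O ⇌ C4H8ONH2+ + OH-
Kb = 10^(−5.68) = 2.09 × 10^-6
Let x = [OH-] at equilibrium. Kb = x²/(0.0395 − x).
Since Kb ≪ C₀, x ≈ √(Kb·C₀) = 2.87 × 10^-4 M.
(x/C₀ = 0.73% < 5%, so the approximation holds.)
pOH = 3.54, so pH = 14.00 − pOH = 10.46

pH = 10.46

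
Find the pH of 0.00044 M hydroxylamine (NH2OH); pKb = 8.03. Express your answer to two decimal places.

NH2OH + H2O ⇌ NH3OH+ + OH-
Kb = 10^(−8.03) = 9.33 × 10^-9
Kb = [OH-]²/(0.00044 − [OH-]) = 9.33 × 10^-9
Neglecting [OH-] in the denominator: [OH-] = √(9.33 × 10^-9 × 0.00044) = 2.03 × 10^-6 M
([OH-]/C₀ = 0.46% < 5%, so the approximation holds.)
pOH = 5.69, so pH = 14.00 − pOH = 8.31

pH = 8.31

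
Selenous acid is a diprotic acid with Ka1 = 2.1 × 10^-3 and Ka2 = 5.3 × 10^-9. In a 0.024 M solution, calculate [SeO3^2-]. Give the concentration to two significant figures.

First ionization gives [H+] ≈ [HSeO3-] = 6.13 × 10^-3 M.
Second step: Ka2 = [H+][SeO3^2-]/[HSeO3-] ≈ [SeO3^2-] (since [H+] ≈ [HSeO3-]).
So [SeO3^2-] ≈ Ka2.

5.3 × 10^-9 M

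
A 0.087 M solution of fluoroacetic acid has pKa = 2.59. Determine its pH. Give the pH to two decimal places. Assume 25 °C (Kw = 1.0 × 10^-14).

pH = 1.86

FCH2COOH ⇌ FCH2COO- + H+
Ka = 10^(−2.59) = 2.57 × 10^-3
Let x = [H+] at equilibrium. Ka = x²/(0.087 − x).
x is not negligible relative to C₀; solve x² + 0.00257·x − 0.000224 = 0.
x = (−Ka + √(Ka² + 4·Ka·C₀))/2 = 1.37 × 10^-2 M
pH = −log[H+] = −log(1.37 × 10^-2) = 1.86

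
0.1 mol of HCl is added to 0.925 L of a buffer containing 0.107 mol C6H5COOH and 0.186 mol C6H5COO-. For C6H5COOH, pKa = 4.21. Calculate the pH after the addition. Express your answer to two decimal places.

pH = 3.83

Added H+ converts C6H5COO- to C6H5COOH: C6H5COOH → 0.207 mol, C6H5COO- → 0.086 mol.
pH = pKa + log([A⁻]/[HA]) = 4.21 + log(0.086/0.207) = 4.21 -0.381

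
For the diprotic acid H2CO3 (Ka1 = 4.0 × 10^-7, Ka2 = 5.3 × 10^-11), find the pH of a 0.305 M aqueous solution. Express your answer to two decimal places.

pH = 3.46

Since Ka1 ≫ Ka2, the first ionization dominates [H+].
Ka1 = x²/(0.305 − x) = 4.0 × 10^-7
x ≈ √(4.0 × 10^-7 × 0.305) = 3.49 × 10^-4 M
pH = −log(3.49 × 10^-4) = 3.46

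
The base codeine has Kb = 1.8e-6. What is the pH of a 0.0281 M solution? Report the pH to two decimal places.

pH = 10.35

C18H21NO3 + H2O ⇌ C18H22NO3+ + OH-
Kb = [OH-]²/(0.0281 − [OH-]) = 1.8 × 10^-6
Neglecting [OH-] in the denominator: [OH-] = √(1.8 × 10^-6 × 0.0281) = 2.25 × 10^-4 M
pOH = −log(2.25 × 10^-4) = 3.65; pH = 14.00 − 3.65 = 10.35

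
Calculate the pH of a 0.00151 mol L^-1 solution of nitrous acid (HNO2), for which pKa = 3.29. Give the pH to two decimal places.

HNO2 ⇌ NO2- + H+
Ka = 10^(−3.29) = 5.13 × 10^-4
Ka = x²/(0.00151 − x) = 5.13 × 10^-4
Here C₀/Ka ≈ 2.94, so the small-x approximation fails. Use the quadratic:
x = (−Ka + √(Ka² + 4·Ka·C₀))/2 = 6.60 × 10^-4 M
pH = −log[H+] = −log(6.60 × 10^-4) = 3.18

pH = 3.18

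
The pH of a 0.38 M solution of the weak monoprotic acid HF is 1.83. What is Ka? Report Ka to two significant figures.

[H+] = 10^(-1.83) = 1.48 × 10^-2 M
At equilibrium [HA] = 0.38 − 1.48 × 10^-2 = 3.65 × 10^-1 M
Ka = [H+][A-]/[HA] = (1.48 × 10^-2)² / 3.65 × 10^-1 = 6.0 × 10^-4

Ka = 6.0 × 10^-4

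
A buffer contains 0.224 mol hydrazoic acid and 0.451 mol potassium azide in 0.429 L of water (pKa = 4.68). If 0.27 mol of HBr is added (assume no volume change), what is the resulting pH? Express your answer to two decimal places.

pH = 4.24

After neutralization: n(HN3) = 0.494 mol, n(N3-) = 0.181 mol.
pH = pKa + log(n_N3-/n_HN3) = 4.68 + log(0.181/0.494) = 4.68 + (-0.436)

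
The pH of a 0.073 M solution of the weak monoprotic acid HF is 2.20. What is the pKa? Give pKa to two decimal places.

pKa = 3.22

[H+] = 10^(-2.20) = 6.31 × 10^-3 M
At equilibrium [HA] = 0.073 − 6.31 × 10^-3 = 6.67 × 10^-2 M
Ka = [H+][A-]/[HA] = (6.31 × 10^-3)² / 6.67 × 10^-2 = 5.97 × 10^-4
pKa = -log(5.97 × 10^-4) = 3.22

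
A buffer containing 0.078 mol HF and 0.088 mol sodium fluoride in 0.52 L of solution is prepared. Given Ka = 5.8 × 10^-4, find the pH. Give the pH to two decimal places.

pKa = −log(5.8 × 10^-4) = 3.237
Using pH = pKa + log([base]/[acid]) with [base]/[acid] = 0.088/0.078:
pH = 3.237 + (+0.052) = 3.29

pH = 3.29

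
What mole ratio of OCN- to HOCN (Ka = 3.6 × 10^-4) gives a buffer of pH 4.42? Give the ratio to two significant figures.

ratio = 9.5

pKa = -log(3.6 × 10^-4) = 3.444
pH = pKa + log(r) ⇒ log(r) = 4.42 − 3.444 = +0.976
r = [OCN-]/[HOCN] = 10^(+0.976) = 9.46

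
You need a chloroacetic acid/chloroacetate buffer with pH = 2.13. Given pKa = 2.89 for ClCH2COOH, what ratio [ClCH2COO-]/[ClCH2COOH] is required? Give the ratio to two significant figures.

pH = pKa + log(r) ⇒ log(r) = 2.13 − 2.89 = -0.76
r = [ClCH2COO-]/[ClCH2COOH] = 10^(-0.76) = 0.174

ratio = 0.17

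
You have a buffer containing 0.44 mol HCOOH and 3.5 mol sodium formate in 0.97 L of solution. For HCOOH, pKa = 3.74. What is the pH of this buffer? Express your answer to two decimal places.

pH = 4.64

Using pH = pKa + log([base]/[acid]) with [base]/[acid] = 3.5/0.44:
pH = 3.74 + (+0.901) = 4.64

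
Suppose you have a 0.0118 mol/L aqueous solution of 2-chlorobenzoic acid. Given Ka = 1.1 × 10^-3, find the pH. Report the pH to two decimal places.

pH = 2.51

ClC6H4COOH ⇌ ClC6H4COO- + H+
From the ICE table, Ka = x²/(0.0118 − x) = 1.1 × 10^-3.
Here C₀/Ka ≈ 10.7, so the small-x approximation fails. Use the quadratic:
x = (−Ka + √(Ka² + 4·Ka·C₀))/2 = 3.09 × 10^-3 M
pH = −log[H+] = −log(3.09 × 10^-3) = 2.51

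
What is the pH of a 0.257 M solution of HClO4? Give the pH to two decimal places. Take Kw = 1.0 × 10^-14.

pH = 0.59

HClO4 is a strong acid and dissociates completely, so [H+] = 0.257 M.
pH = -log(0.257) = 0.59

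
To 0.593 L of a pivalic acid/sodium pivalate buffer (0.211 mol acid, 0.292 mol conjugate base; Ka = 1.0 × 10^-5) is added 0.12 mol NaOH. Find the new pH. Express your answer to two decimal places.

pH = 5.66

After neutralization: n((CH3)3CCOOH) = 0.091 mol, n((CH3)3CCOO-) = 0.412 mol.
pKa = −log(1.0 × 10^-5) = 5.000
pH = pKa + log(n_(CH3)3CCOO-/n_(CH3)3CCOOH) = 5.000 + log(0.412/0.091) = 5.000 + (+0.656)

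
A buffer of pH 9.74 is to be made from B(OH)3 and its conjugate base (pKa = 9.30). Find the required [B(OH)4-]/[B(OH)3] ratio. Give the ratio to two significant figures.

pH = pKa + log(r) ⇒ log(r) = 9.74 − 9.30 = +0.44
r = [B(OH)4-]/[B(OH)3] = 10^(+0.44) = 2.75

ratio = 2.8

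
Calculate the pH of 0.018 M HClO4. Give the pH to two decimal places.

HClO4 is a strong acid and dissociates completely, so [H+] = 0.018 M.
pH = -log(0.018) = 1.74

pH = 1.74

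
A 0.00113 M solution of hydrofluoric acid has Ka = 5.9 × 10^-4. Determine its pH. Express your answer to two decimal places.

HF ⇌ F- + H+
From the ICE table, Ka = x²/(0.00113 − x) = 5.9 × 10^-4.
The 5% rule fails; solving x² + Ka·x − Ka·C₀ = 0 exactly:
x = (−Ka + √(Ka² + 4·Ka·C₀))/2 = 5.73 × 10^-4 M
pH = −log(5.73 × 10^-4) = 3.24

pH = 3.24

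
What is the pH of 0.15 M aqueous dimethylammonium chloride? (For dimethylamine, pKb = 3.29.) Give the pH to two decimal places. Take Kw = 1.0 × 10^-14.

pH = 5.77

(CH3)2NH2+ is the conjugate acid of the weak base (CH3)2NH.
Kb = 10^(−3.29) = 5.13 × 10^-4
Ka = Kw/Kb = 1.0×10^-14 / 5.13 × 10^-4 = 1.95 × 10^-11
Ka = x²/(0.15 − x) = 1.95 × 10^-11
Since Ka ≪ C₀, x ≈ √(Ka·C₀) = 1.71 × 10^-6 M.
(x/C₀ = 0.0011% < 5%, so the approximation holds.)
pH = −log(1.71 × 10^-6) = 5.77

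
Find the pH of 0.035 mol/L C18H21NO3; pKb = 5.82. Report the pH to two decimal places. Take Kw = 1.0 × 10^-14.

C18H21NO3 + H2O ⇌ C18H22NO3+ + OH-
Kb = 10^(−5.82) = 1.51 × 10^-6
Kb = [OH-]²/(0.035 − [OH-]) = 1.51 × 10^-6
Since Kb ≪ C₀, [OH-] ≈ √(Kb·C₀) = 2.30 × 10^-4 M.
Check: 0.66% ionized — well under 5%, approximation valid.
pOH = 3.64, so pH = 14.00 − pOH = 10.36

pH = 10.36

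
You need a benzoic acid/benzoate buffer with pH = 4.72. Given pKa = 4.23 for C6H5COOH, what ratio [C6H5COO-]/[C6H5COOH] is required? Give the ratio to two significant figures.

ratio = 3.1

pH = pKa + log(r) ⇒ log(r) = 4.72 − 4.23 = +0.49
r = [C6H5COO-]/[C6H5COOH] = 10^(+0.49) = 3.09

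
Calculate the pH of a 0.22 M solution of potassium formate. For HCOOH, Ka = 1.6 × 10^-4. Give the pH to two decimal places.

HCOO- is the conjugate base of the weak acid HCOOH.
Kb = Kw/Ka = 1.0×10^-14 / 1.6 × 10^-4 = 6.25 × 10^-11
Let x = [OH-] at equilibrium. Kb = x²/(0.22 − x).
Assume x ≪ 0.22: x ≈ √(6.25 × 10^-11 × 0.22) = 3.71 × 10^-6 M
Check: 0.0017% ionized — well under 5%, approximation valid.
pOH = −log(3.71 × 10^-6) = 5.43; pH = 14.00 − 5.43 = 8.57

pH = 8.57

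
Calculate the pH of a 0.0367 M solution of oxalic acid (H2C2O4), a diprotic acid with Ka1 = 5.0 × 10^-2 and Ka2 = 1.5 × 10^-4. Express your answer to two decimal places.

Ka1 ≫ Ka2, so treat the first dissociation as the only significant source of H+.
Ka1 = x²/(0.0367 − x) = 5.0 × 10^-2
Solving the quadratic: x = (−Ka1 + √(Ka1² + 4·Ka1·C₀))/2 = 2.46 × 10^-2 M
pH = −log(2.46 × 10^-2) = 1.61

pH = 1.61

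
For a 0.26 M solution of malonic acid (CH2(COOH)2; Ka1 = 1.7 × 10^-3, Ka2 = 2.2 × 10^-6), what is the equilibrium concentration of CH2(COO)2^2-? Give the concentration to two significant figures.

2.2 × 10^-6 M

First ionization gives [H+] ≈ [CH2(COOH)COO-] = 2.02 × 10^-2 M.
Second step: Ka2 = [H+][CH2(COO)2^2-]/[CH2(COOH)COO-] ≈ [CH2(COO)2^2-] (since [H+] ≈ [CH2(COOH)COO-]).
So [CH2(COO)2^2-] ≈ Ka2.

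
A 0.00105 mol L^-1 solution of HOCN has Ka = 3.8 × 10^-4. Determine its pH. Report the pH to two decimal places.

HOCN ⇌ OCN- + H+
Ka = x²/(0.00105 − x) = 3.8 × 10^-4
x is not negligible relative to C₀; solve x² + 0.00038·x − 3.99e-07 = 0.
x = [−0.00038 + √(0.00038² + 1.6e-06)]/2 = 4.70 × 10^-4 M
pH = −log[H+] = −log(4.70 × 10^-4) = 3.33

pH = 3.33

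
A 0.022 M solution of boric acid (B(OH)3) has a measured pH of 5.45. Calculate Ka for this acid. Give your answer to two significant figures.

[H+] = 10^(-5.45) = 3.55 × 10^-6 M
At equilibrium [HA] = 0.022 − 3.55 × 10^-6 = 2.20 × 10^-2 M
Ka = [H+][A-]/[HA] = (3.55 × 10^-6)² / 2.20 × 10^-2 = 5.7 × 10^-10

Ka = 5.7 × 10^-10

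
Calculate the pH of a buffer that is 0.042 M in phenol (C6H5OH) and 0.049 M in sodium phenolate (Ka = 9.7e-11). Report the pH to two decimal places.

pH = 10.08

pKa = −log(9.7 × 10^-11) = 10.013
Henderson–Hasselbalch: pH = pKa + log([C6H5O-]/[C6H5OH]) = 10.013 + log(0.049/0.042)
pH = 10.013 + (+0.067) = 10.08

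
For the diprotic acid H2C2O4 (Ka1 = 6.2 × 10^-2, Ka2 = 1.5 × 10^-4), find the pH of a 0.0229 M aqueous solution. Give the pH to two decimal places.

Ka1 ≫ Ka2, so treat the first dissociation as the only significant source of H+.
Ka1 = x²/(0.0229 − x) = 6.2 × 10^-2
Solving the quadratic: x = (−Ka1 + √(Ka1² + 4·Ka1·C₀))/2 = 1.78 × 10^-2 M
pH = −log(1.78 × 10^-2) = 1.75

pH = 1.75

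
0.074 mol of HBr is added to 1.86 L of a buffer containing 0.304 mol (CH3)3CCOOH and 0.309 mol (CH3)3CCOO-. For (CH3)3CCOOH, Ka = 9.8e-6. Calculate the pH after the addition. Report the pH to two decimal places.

pH = 4.80

After neutralization: n((CH3)3CCOOH) = 0.378 mol, n((CH3)3CCOO-) = 0.235 mol.
pKa = −log(9.8 × 10^-6) = 5.009
Henderson–Hasselbalch with mole ratio 0.235/0.378: pH = 5.009 + (-0.206)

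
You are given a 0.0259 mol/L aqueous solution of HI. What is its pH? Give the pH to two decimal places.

HI is a strong acid and dissociates completely, so [H+] = 0.0259 M.
pH = -log(0.0259) = 1.59

pH = 1.59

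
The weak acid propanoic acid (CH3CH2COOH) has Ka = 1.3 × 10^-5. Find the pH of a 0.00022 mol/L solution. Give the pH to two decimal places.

pH = 4.32

CH3CH2COOH ⇌ CH3CH2COO- + H+
From the ICE table, Ka = [H+]²/(0.00022 − [H+]) = 1.3 × 10^-5.
Here C₀/Ka ≈ 16.9, so the small-[H+] approximation fails. Use the quadratic:
[H+] = [−1.3e-05 + √(1.3e-05² + 1.14e-08)]/2 = 4.74 × 10^-5 M
pH = −log(4.74 × 10^-5) = 4.32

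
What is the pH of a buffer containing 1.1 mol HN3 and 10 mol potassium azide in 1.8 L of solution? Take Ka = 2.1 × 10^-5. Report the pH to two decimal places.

pH = 5.64

pKa = −log(2.1 × 10^-5) = 4.678
Using pH = pKa + log([base]/[acid]) with [base]/[acid] = 10/1.1:
pH = 4.678 + (+0.959) = 5.64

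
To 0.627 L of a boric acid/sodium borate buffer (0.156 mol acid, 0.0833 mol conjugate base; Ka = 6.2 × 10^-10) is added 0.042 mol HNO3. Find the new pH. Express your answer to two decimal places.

Added H+ converts B(OH)4- to B(OH)3: B(OH)3 → 0.198 mol, B(OH)4- → 0.0413 mol.
pKa = −log(6.2 × 10^-10) = 9.208
Henderson–Hasselbalch with mole ratio 0.0413/0.198: pH = 9.208 + (-0.681)

pH = 8.53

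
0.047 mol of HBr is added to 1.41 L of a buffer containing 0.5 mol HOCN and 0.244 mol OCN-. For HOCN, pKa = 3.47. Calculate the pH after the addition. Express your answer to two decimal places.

Added H+ converts OCN- to HOCN: HOCN → 0.547 mol, OCN- → 0.197 mol.
pH = pKa + log([A⁻]/[HA]) = 3.47 + log(0.197/0.547) = 3.47 -0.444

pH = 3.03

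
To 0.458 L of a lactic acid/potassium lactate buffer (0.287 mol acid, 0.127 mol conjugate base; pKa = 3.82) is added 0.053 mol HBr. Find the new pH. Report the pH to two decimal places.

pH = 3.16

Added H+ converts CH3CH(OH)COO- to CH3CH(OH)COOH: CH3CH(OH)COOH → 0.34 mol, CH3CH(OH)COO- → 0.074 mol.
Henderson–Hasselbalch with mole ratio 0.074/0.34: pH = 3.82 + (-0.662)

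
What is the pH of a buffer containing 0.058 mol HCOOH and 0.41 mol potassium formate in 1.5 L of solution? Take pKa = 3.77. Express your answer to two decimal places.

pH = 4.62

pH = pKa + log([A⁻]/[HA]) = 3.77 + log(0.41/0.058)
pH = 3.77 + (+0.849) = 4.62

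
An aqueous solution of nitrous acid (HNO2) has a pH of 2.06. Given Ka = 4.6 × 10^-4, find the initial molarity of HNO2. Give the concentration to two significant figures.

[H+] = 10^(-2.06) = 8.71 × 10^-3 M = x
Ka = x²/(C₀ − x) ⇒ C₀ = x + x²/Ka
C₀ = 8.71 × 10^-3 + (8.71 × 10^-3)²/(4.6 × 10^-4) = 1.74 × 10^-1 M

C₀ = 1.7 × 10^-1 M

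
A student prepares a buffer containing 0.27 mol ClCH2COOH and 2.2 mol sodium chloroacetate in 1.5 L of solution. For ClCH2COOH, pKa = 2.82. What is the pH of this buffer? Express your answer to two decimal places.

pH = 3.73

Using pH = pKa + log([base]/[acid]) with [base]/[acid] = 2.2/0.27:
pH = 2.82 + (+0.911) = 3.73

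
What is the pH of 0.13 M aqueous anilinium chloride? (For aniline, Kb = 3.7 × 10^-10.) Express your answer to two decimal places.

C6H5NH3+ is the conjugate acid of the weak base C6H5NH2.
Ka = Kw/Kb = 1.0×10^-14 / 3.7 × 10^-10 = 2.70 × 10^-5
From the ICE table, Ka = x²/(0.13 − x) = 2.70 × 10^-5.
Neglecting x in the denominator: x = √(2.70 × 10^-5 × 0.13) = 1.87 × 10^-3 M
(x/C₀ = 1.4% < 5%, so the approximation holds.)
pH = −log[H+] = −log(1.87 × 10^-3) = 2.73

pH = 2.73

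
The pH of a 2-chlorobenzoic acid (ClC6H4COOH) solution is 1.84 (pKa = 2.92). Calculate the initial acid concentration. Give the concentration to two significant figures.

[H+] = 10^(-1.84) = 1.45 × 10^-2 M = x
Ka = 10^(−2.92) = 1.20 × 10^-3
Ka = x²/(C₀ − x) ⇒ C₀ = x + x²/Ka
C₀ = 1.45 × 10^-2 + (1.45 × 10^-2)²/(1.20 × 10^-3) = 1.90 × 10^-1 M

C₀ = 1.9 × 10^-1 M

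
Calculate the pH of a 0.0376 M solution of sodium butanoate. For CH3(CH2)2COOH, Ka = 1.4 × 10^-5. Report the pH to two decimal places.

pH = 8.71

CH3(CH2)2COO- is the conjugate base of the weak acid CH3(CH2)2COOH.
Kb = Kw/Ka = 1.0×10^-14 / 1.4 × 10^-5 = 7.14 × 10^-10
Kb = x²/(0.0376 − x) = 7.14 × 10^-10
Neglecting x in the denominator: x = √(7.14 × 10^-10 × 0.0376) = 5.18 × 10^-6 M
pOH = 5.29, so pH = 14.00 − pOH = 8.71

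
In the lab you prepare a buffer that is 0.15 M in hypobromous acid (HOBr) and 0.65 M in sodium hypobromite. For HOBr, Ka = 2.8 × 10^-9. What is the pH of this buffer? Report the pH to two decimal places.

pKa = −log(2.8 × 10^-9) = 8.553
pH = pKa + log([A⁻]/[HA]) = 8.553 + log(0.65/0.15)
pH = 8.553 + (+0.637) = 9.19

pH = 9.19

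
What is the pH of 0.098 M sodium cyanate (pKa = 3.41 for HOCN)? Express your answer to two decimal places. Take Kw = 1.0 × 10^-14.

OCN- is the conjugate base of the weak acid HOCN.
Ka = 10^(−3.41) = 3.89 × 10^-4
Kb = Kw/Ka = 1.0×10^-14 / 3.89 × 10^-4 = 2.57 × 10^-11
Let x = [OH-] at equilibrium. Kb = x²/(0.098 − x).
Assume x ≪ 0.098: x ≈ √(2.57 × 10^-11 × 0.098) = 1.59 × 10^-6 M
pOH = −log(1.59 × 10^-6) = 5.80; pH = 14.00 − 5.80 = 8.20

pH = 8.20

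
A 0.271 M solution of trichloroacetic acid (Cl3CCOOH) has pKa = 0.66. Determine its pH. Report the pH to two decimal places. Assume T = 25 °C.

pH = 0.80

Cl3CCOOH ⇌ Cl3CCOO- + H+
Ka = 10^(−0.66) = 2.19 × 10^-1
Ka = [H+]²/(0.271 − [H+]) = 2.19 × 10^-1
[H+] is not negligible relative to C₀; solve [H+]² + 0.219·[H+] − 0.0593 = 0.
[H+] = (−Ka + √(Ka² + 4·Ka·C₀))/2 = 1.58 × 10^-1 M
pH = −log[H+] = −log(1.58 × 10^-1) = 0.80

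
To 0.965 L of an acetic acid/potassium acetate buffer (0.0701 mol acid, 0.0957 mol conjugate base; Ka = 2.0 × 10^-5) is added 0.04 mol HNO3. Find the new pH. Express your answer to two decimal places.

pH = 4.40

Added H+ converts CH3COO- to CH3COOH: CH3COOH → 0.11 mol, CH3COO- → 0.0557 mol.
pKa = −log(2.0 × 10^-5) = 4.699
pH = pKa + log(n_CH3COO-/n_CH3COOH) = 4.699 + log(0.0557/0.11) = 4.699 + (-0.296)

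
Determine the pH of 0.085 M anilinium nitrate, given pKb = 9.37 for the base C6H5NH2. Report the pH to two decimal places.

C6H5NH3+ is the conjugate acid of the weak base C6H5NH2.
Kb = 10^(−9.37) = 4.27 × 10^-10
Ka = Kw/Kb = 1.0×10^-14 / 4.27 × 10^-10 = 2.34 × 10^-5
Ka = [H+]²/(0.085 − [H+]) = 2.34 × 10^-5
Since Ka ≪ C₀, [H+] ≈ √(Ka·C₀) = 1.41 × 10^-3 M.
([H+]/C₀ = 1.7% < 5%, so the approximation holds.)
pH = −log(1.41 × 10^-3) = 2.85

pH = 2.85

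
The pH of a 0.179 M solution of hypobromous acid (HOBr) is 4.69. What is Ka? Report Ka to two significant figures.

Ka = 2.3 × 10^-9

[H+] = 10^(-4.69) = 2.04 × 10^-5 M
At equilibrium [HA] = 0.179 − 2.04 × 10^-5 = 1.79 × 10^-1 M
Ka = [H+][A-]/[HA] = (2.04 × 10^-5)² / 1.79 × 10^-1 = 2.3 × 10^-9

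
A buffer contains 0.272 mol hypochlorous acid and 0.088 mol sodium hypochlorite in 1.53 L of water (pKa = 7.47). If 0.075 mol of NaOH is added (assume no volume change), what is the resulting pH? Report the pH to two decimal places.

OH- converts HOCl to OCl-: HOCl → 0.197 mol, OCl- → 0.163 mol.
pH = pKa + log(n_OCl-/n_HOCl) = 7.47 + log(0.163/0.197) = 7.47 + (-0.082)

pH = 7.39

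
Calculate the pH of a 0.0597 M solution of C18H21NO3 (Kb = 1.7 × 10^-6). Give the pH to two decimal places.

C18H21NO3 + H2O ⇌ C18H22NO3+ + OH-
From the ICE table, Kb = x²/(0.0597 − x) = 1.7 × 10^-6.
Since Kb ≪ C₀, x ≈ √(Kb·C₀) = 3.19 × 10^-4 M.
pOH = −log(3.19 × 10^-4) = 3.50; pH = 14.00 − 3.50 = 10.50

pH = 10.50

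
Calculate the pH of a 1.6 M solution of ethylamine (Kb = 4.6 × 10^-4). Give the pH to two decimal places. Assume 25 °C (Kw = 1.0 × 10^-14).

pH = 12.43

C2H5NH2 + H2O ⇌ C2H5NH3+ + OH-
From the ICE table, Kb = x²/(1.6 − x) = 4.6 × 10^-4.
Neglecting x in the denominator: x = √(4.6 × 10^-4 × 1.6) = 2.71 × 10^-2 M
pOH = 1.57, so pH = 14.00 − pOH = 12.43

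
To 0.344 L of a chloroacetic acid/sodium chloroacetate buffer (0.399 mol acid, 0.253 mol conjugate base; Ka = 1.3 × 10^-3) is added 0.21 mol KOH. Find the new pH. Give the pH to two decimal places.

pH = 3.28

OH- converts ClCH2COOH to ClCH2COO-: ClCH2COOH → 0.189 mol, ClCH2COO- → 0.463 mol.
pKa = −log(1.3 × 10^-3) = 2.886
pH = pKa + log(n_ClCH2COO-/n_ClCH2COOH) = 2.886 + log(0.463/0.189) = 2.886 + (+0.389)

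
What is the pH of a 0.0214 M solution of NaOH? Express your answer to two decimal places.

NaOH is a strong base; [OH-] = 0.0214 M.
pOH = -log(0.0214) = 1.67
pH = 14.00 - 1.67 = 12.33

pH = 12.33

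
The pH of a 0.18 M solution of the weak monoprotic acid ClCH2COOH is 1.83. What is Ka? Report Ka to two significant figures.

[H+] = 10^(-1.83) = 1.48 × 10^-2 M
At equilibrium [HA] = 0.18 − 1.48 × 10^-2 = 1.65 × 10^-1 M
Ka = [H+][A-]/[HA] = (1.48 × 10^-2)² / 1.65 × 10^-1 = 1.3 × 10^-3

Ka = 1.3 × 10^-3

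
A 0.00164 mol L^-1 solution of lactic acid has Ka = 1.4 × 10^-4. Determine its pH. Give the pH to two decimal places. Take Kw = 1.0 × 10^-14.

pH = 3.38

CH3CH(OH)COOH ⇌ CH3CH(OH)COO- + H+
From the ICE table, Ka = [H+]²/(0.00164 − [H+]) = 1.4 × 10^-4.
[H+] is not negligible relative to C₀; solve [H+]² + 0.00014·[H+] − 2.3e-07 = 0.
[H+] = (−Ka + √(Ka² + 4·Ka·C₀))/2 = 4.14 × 10^-4 M
pH = −log[H+] = −log(4.14 × 10^-4) = 3.38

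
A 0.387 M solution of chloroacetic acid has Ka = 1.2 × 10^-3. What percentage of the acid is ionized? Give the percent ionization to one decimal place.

ClCH2COOH ⇌ ClCH2COO- + H+; let x = [H+] at equilibrium.
Ka = x²/(C₀ − x); solving the quadratic gives x = 2.10 × 10^-2 M.
Fraction ionized = 2.10 × 10^-2 / 0.387 = 0.0543 → 5.4%

5.4%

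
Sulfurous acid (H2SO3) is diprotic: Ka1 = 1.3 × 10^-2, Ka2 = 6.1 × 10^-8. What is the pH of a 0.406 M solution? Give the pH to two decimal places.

Since Ka1 ≫ Ka2, the first ionization dominates [H+].
Ka1 = x²/(0.406 − x) = 1.3 × 10^-2
Solving the quadratic: x = (−Ka1 + √(Ka1² + 4·Ka1·C₀))/2 = 6.64 × 10^-2 M
pH = −log(6.64 × 10^-2) = 1.18

pH = 1.18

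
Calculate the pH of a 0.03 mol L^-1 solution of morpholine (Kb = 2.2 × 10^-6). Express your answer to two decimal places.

pH = 10.41

C4H8ONH + H2O ⇌ C4H8ONH2+ + OH-
From the ICE table, Kb = [OH-]²/(0.03 − [OH-]) = 2.2 × 10^-6.
Neglecting [OH-] in the denominator: [OH-] = √(2.2 × 10^-6 × 0.03) = 2.57 × 10^-4 M
pOH = −log(2.57 × 10^-4) = 3.59; pH = 14.00 − 3.59 = 10.41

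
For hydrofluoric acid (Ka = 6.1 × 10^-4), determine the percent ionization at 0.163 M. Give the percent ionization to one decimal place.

HF ⇌ F- + H+; let x = [H+] at equilibrium.
Solve x² + 0.00061x − 9.94e-05 = 0 → x = 9.67 × 10^-3 M
% ionization = x/C₀ × 100% = 9.67 × 10^-3/0.163 × 100% = 5.9%

5.9%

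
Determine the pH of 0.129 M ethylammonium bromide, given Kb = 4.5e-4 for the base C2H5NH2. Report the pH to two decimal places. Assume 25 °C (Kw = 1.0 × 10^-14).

C2H5NH3+ is the conjugate acid of the weak base C2H5NH2.
Ka = Kw/Kb = 1.0×10^-14 / 4.5 × 10^-4 = 2.22 × 10^-11
From the ICE table, Ka = [H+]²/(0.129 − [H+]) = 2.22 × 10^-11.
Assume [H+] ≪ 0.129: [H+] ≈ √(2.22 × 10^-11 × 0.129) = 1.69 × 10^-6 M
Check: 0.0013% ionized — well under 5%, approximation valid.
pH = −log(1.69 × 10^-6) = 5.77

pH = 5.77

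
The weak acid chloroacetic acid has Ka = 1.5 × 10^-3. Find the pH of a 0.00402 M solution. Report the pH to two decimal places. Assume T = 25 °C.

pH = 2.74

ClCH2COOH ⇌ ClCH2COO- + H+
From the ICE table, Ka = [H+]²/(0.00402 − [H+]) = 1.5 × 10^-3.
Here C₀/Ka ≈ 2.68, so the small-[H+] approximation fails. Use the quadratic:
[H+] = (−Ka + √(Ka² + 4·Ka·C₀))/2 = 1.82 × 10^-3 M
pH = −log(1.82 × 10^-3) = 2.74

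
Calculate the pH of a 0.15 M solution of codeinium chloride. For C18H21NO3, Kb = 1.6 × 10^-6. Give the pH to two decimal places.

pH = 4.51

C18H22NO3+ is the conjugate acid of the weak base C18H21NO3.
Ka = Kw/Kb = 1.0×10^-14 / 1.6 × 10^-6 = 6.25 × 10^-9
From the ICE table, Ka = [H+]²/(0.15 − [H+]) = 6.25 × 10^-9.
Assume [H+] ≪ 0.15: [H+] ≈ √(6.25 × 10^-9 × 0.15) = 3.06 × 10^-5 M
pH = −log(3.06 × 10^-5) = 4.51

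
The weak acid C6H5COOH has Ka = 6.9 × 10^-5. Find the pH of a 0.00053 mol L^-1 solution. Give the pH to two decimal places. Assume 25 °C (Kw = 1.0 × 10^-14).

pH = 3.80

C6H5COOH ⇌ C6H5COO- + H+
Ka = [H+]²/(0.00053 − [H+]) = 6.9 × 10^-5
The 5% rule fails; solving [H+]² + Ka·[H+] − Ka·C₀ = 0 exactly:
[H+] = [−6.9e-05 + √(6.9e-05² + 1.46e-07)]/2 = 1.60 × 10^-4 M
pH = −log[H+] = −log(1.60 × 10^-4) = 3.80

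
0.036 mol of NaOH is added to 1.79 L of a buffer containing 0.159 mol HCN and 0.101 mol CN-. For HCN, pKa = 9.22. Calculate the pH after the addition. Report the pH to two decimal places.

pH = 9.27

OH- converts HCN to CN-: HCN → 0.123 mol, CN- → 0.137 mol.
pH = pKa + log([A⁻]/[HA]) = 9.22 + log(0.137/0.123) = 9.22 +0.047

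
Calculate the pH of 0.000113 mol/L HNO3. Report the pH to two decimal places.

pH = 3.95

HNO3 is a strong acid and dissociates completely, so [H+] = 0.000113 M.
pH = -log(0.000113) = 3.95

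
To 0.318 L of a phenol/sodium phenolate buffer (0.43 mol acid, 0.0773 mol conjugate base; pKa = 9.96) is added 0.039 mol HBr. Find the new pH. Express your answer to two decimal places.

pH = 8.87

After neutralization: n(C6H5OH) = 0.469 mol, n(C6H5O-) = 0.0383 mol.
pH = pKa + log([A⁻]/[HA]) = 9.96 + log(0.0383/0.469) = 9.96 -1.088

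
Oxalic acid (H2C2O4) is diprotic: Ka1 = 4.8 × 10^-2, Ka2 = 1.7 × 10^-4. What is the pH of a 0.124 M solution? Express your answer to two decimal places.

Ka1 ≫ Ka2, so treat the first dissociation as the only significant source of H+.
Ka1 = x²/(0.124 − x) = 4.8 × 10^-2
Solving the quadratic: x = (−Ka1 + √(Ka1² + 4·Ka1·C₀))/2 = 5.68 × 10^-2 M
pH = −log(5.68 × 10^-2) = 1.25

pH = 1.25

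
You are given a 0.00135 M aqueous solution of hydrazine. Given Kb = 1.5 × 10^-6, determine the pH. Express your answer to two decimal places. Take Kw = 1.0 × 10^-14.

pH = 9.65

N2H4 + H2O ⇌ N2H5+ + OH-
Kb = [OH-]²/(0.00135 − [OH-]) = 1.5 × 10^-6
Neglecting [OH-] in the denominator: [OH-] = √(1.5 × 10^-6 × 0.00135) = 4.50 × 10^-5 M
pOH = −log(4.50 × 10^-5) = 4.35; pH = 14.00 − 4.35 = 9.65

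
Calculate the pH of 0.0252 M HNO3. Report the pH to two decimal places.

HNO3 is a strong acid and dissociates completely, so [H+] = 0.0252 M.
pH = -log(0.0252) = 1.60

pH = 1.60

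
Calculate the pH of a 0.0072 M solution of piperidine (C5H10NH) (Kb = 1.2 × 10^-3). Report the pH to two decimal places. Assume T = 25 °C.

pH = 11.38

C5H10NH + H2O ⇌ C5H10NH2+ + OH-
From the ICE table, Kb = x²/(0.0072 − x) = 1.2 × 10^-3.
The 5% rule fails; solving x² + Kb·x − Kb·C₀ = 0 exactly:
x = (−Kb + √(Kb² + 4·Kb·C₀))/2 = 2.40 × 10^-3 M
pOH = 2.62, so pH = 14.00 − pOH = 11.38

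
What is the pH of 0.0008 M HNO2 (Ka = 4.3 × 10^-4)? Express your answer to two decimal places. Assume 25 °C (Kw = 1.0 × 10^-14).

pH = 3.39

HNO2 ⇌ NO2- + H+
Ka = x²/(0.0008 − x) = 4.3 × 10^-4
Here C₀/Ka ≈ 1.86, so the small-x approximation fails. Use the quadratic:
x = (−Ka + √(Ka² + 4·Ka·C₀))/2 = 4.10 × 10^-4 M
pH = −log(4.10 × 10^-4) = 3.39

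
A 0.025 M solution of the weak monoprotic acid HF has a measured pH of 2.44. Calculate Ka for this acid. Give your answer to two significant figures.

[H+] = 10^(-2.44) = 3.63 × 10^-3 M
At equilibrium [HA] = 0.025 − 3.63 × 10^-3 = 2.14 × 10^-2 M
Ka = [H+][A-]/[HA] = (3.63 × 10^-3)² / 2.14 × 10^-2 = 6.2 × 10^-4

Ka = 6.2 × 10^-4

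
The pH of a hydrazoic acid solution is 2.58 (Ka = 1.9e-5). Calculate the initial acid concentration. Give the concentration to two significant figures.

C₀ = 3.7 × 10^-1 M

[H+] = 10^(-2.58) = 2.63 × 10^-3 M = x
Ka = x²/(C₀ − x) ⇒ C₀ = x + x²/Ka
C₀ = 2.63 × 10^-3 + (2.63 × 10^-3)²/(1.9 × 10^-5) = 3.67 × 10^-1 M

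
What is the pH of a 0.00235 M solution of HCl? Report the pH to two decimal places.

pH = 2.63

HCl is a strong acid and dissociates completely, so [H+] = 0.00235 M.
pH = -log(0.00235) = 2.63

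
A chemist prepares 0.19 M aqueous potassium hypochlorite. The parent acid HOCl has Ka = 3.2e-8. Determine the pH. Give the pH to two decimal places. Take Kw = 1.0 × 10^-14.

pH = 10.39

OCl- is the conjugate base of the weak acid HOCl.
Kb = Kw/Ka = 1.0×10^-14 / 3.2 × 10^-8 = 3.12 × 10^-7
Kb = x²/(0.19 − x) = 3.12 × 10^-7
Assume x ≪ 0.19: x ≈ √(3.12 × 10^-7 × 0.19) = 2.43 × 10^-4 M
Check: 0.13% ionized — well under 5%, approximation valid.
pOH = 3.61, so pH = 14.00 − pOH = 10.39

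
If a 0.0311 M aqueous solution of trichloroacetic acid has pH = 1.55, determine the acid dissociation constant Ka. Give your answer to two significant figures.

[H+] = 10^(-1.55) = 2.82 × 10^-2 M
At equilibrium [HA] = 0.0311 − 2.82 × 10^-2 = 2.90 × 10^-3 M
Ka = [H+][A-]/[HA] = (2.82 × 10^-2)² / 2.90 × 10^-3 = 2.7 × 10^-1

Ka = 2.7 × 10^-1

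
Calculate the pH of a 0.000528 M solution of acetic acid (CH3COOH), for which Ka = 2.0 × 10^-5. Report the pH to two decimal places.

pH = 4.03

CH3COOH ⇌ CH3COO- + H+
Let x = [H+] at equilibrium. Ka = x²/(0.000528 − x).
The 5% rule fails; solving x² + Ka·x − Ka·C₀ = 0 exactly:
x = [−2e-05 + √(2e-05² + 4.22e-08)]/2 = 9.32 × 10^-5 M
pH = −log[H+] = −log(9.32 × 10^-5) = 4.03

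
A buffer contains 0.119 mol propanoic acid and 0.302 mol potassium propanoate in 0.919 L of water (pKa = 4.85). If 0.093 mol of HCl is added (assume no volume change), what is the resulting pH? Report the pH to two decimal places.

Added H+ converts CH3CH2COO- to CH3CH2COOH: CH3CH2COOH → 0.212 mol, CH3CH2COO- → 0.209 mol.
pH = pKa + log([A⁻]/[HA]) = 4.85 + log(0.209/0.212) = 4.85 -0.006

pH = 4.84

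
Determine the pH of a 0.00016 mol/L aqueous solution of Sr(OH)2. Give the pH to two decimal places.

pH = 10.51

Sr(OH)2 is a strong base (each formula unit releases 2 OH-); [OH-] = 0.00032 M.
pOH = -log(0.00032) = 3.49
pH = 14.00 - 3.49 = 10.51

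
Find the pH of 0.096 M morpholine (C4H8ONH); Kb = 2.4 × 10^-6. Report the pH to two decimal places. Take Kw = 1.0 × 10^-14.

pH = 10.68

C4H8ONH + H2O ⇌ C4H8ONH2+ + OH-
Kb = x²/(0.096 − x) = 2.4 × 10^-6
Assume x ≪ 0.096: x ≈ √(2.4 × 10^-6 × 0.096) = 4.80 × 10^-4 M
(x/C₀ = 0.5% < 5%, so the approximation holds.)
pOH = −log(4.80 × 10^-4) = 3.32; pH = 14.00 − 3.32 = 10.68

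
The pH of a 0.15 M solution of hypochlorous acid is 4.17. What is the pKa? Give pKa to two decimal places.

[H+] = 10^(-4.17) = 6.76 × 10^-5 M
At equilibrium [HA] = 0.15 − 6.76 × 10^-5 = 1.50 × 10^-1 M
Ka = [H+][A-]/[HA] = (6.76 × 10^-5)² / 1.50 × 10^-1 = 3.05 × 10^-8
pKa = -log(3.05 × 10^-8) = 7.52

pKa = 7.52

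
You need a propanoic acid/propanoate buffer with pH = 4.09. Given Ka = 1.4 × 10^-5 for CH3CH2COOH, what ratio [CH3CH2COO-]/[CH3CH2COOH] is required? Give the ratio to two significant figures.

pKa = -log(1.4 × 10^-5) = 4.854
pH = pKa + log(r) ⇒ log(r) = 4.09 − 4.854 = -0.764
r = [CH3CH2COO-]/[CH3CH2COOH] = 10^(-0.764) = 0.172

ratio = 0.17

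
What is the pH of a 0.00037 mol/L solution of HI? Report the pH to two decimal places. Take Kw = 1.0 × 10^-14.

pH = 3.43

HI is a strong acid and dissociates completely, so [H+] = 0.00037 M.
pH = -log(0.00037) = 3.43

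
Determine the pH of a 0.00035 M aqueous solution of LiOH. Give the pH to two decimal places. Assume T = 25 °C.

pH = 10.54

LiOH is a strong base; [OH-] = 0.00035 M.
pOH = -log(0.00035) = 3.46
pH = 14.00 - 3.46 = 10.54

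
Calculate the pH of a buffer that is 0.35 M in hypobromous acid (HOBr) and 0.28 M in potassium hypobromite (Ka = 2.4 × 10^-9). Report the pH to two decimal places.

pKa = −log(2.4 × 10^-9) = 8.620
Using pH = pKa + log([base]/[acid]) with [base]/[acid] = 0.28/0.35:
pH = 8.620 + (-0.097) = 8.52

pH = 8.52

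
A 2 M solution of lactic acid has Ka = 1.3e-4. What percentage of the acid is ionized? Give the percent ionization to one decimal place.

CH3CH(OH)COOH ⇌ CH3CH(OH)COO- + H+; let x = [H+] at equilibrium.
x ≈ √(Ka·C₀) = √(1.3 × 10^-4 × 2) = 1.61 × 10^-2 M
% ionization = x/C₀ × 100% = 1.61 × 10^-2/2 × 100% = 0.8%

0.8%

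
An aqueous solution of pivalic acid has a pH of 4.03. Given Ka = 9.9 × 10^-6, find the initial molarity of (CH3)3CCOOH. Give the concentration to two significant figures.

[H+] = 10^(-4.03) = 9.33 × 10^-5 M = x
Ka = x²/(C₀ − x) ⇒ C₀ = x + x²/Ka
C₀ = 9.33 × 10^-5 + (9.33 × 10^-5)²/(9.9 × 10^-6) = 9.73 × 10^-4 M

C₀ = 9.7 × 10^-4 M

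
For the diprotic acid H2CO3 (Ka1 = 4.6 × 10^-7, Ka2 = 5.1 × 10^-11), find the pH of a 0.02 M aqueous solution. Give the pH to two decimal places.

Ka1 ≫ Ka2, so treat the first dissociation as the only significant source of H+.
Ka1 = x²/(0.02 − x) = 4.6 × 10^-7
x ≈ √(4.6 × 10^-7 × 0.02) = 9.59 × 10^-5 M
pH = −log(9.59 × 10^-5) = 4.02

pH = 4.02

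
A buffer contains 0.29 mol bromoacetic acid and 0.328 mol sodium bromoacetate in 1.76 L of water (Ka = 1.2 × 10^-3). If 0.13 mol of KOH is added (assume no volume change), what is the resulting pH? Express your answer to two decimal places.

pH = 3.38

After neutralization: n(BrCH2COOH) = 0.16 mol, n(BrCH2COO-) = 0.458 mol.
pKa = −log(1.2 × 10^-3) = 2.921
pH = pKa + log(n_BrCH2COO-/n_BrCH2COOH) = 2.921 + log(0.458/0.16) = 2.921 + (+0.457)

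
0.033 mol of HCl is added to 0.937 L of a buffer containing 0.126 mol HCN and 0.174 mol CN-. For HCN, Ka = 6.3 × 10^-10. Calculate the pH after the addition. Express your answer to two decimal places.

Added H+ converts CN- to HCN: HCN → 0.159 mol, CN- → 0.141 mol.
pKa = −log(6.3 × 10^-10) = 9.201
Henderson–Hasselbalch with mole ratio 0.141/0.159: pH = 9.201 + (-0.052)

pH = 9.15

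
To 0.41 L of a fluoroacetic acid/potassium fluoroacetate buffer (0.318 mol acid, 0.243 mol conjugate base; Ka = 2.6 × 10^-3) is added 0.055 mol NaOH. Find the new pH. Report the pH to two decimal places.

pH = 2.64

After neutralization: n(FCH2COOH) = 0.263 mol, n(FCH2COO-) = 0.298 mol.
pKa = −log(2.6 × 10^-3) = 2.585
Henderson–Hasselbalch with mole ratio 0.298/0.263: pH = 2.585 + (+0.054)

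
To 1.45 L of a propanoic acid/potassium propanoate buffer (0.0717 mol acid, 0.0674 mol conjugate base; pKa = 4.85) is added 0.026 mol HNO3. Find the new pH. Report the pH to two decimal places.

pH = 4.48

Added H+ converts CH3CH2COO- to CH3CH2COOH: CH3CH2COOH → 0.0977 mol, CH3CH2COO- → 0.0414 mol.
pH = pKa + log(n_CH3CH2COO-/n_CH3CH2COOH) = 4.85 + log(0.0414/0.0977) = 4.85 + (-0.373)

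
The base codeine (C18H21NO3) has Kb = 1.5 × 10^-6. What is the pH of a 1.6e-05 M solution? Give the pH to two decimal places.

pH = 8.62

C18H21NO3 + H2O ⇌ C18H22NO3+ + OH-
From the ICE table, Kb = x²/(1.6e-05 − x) = 1.5 × 10^-6.
x is not negligible relative to C₀; solve x² + 1.5e-06·x − 2.4e-11 = 0.
x = (−Kb + √(Kb² + 4·Kb·C₀))/2 = 4.21 × 10^-6 M
pOH = −log(4.21 × 10^-6) = 5.38; pH = 14.00 − 5.38 = 8.62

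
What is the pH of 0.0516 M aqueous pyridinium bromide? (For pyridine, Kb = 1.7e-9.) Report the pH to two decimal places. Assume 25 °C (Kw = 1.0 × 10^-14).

pH = 3.26

C5H5NH+ is the conjugate acid of the weak base C5H5N.
Ka = Kw/Kb = 1.0×10^-14 / 1.7 × 10^-9 = 5.88 × 10^-6
Let x = [H+] at equilibrium. Ka = x²/(0.0516 − x).
Since Ka ≪ C₀, x ≈ √(Ka·C₀) = 5.51 × 10^-4 M.
pH = −log(5.51 × 10^-4) = 3.26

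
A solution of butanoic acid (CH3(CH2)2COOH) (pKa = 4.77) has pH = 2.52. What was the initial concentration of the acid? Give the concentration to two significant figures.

C₀ = 5.4 × 10^-1 M

[H+] = 10^(-2.52) = 3.02 × 10^-3 M = x
Ka = 10^(−4.77) = 1.70 × 10^-5
Ka = x²/(C₀ − x) ⇒ C₀ = x + x²/Ka
C₀ = 3.02 × 10^-3 + (3.02 × 10^-3)²/(1.70 × 10^-5) = 5.40 × 10^-1 M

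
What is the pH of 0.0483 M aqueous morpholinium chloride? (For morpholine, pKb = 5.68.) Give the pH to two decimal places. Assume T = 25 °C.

pH = 4.82

C4H8ONH2+ is the conjugate acid of the weak base C4H8ONH.
Kb = 10^(−5.68) = 2.09 × 10^-6
Ka = Kw/Kb = 1.0×10^-14 / 2.09 × 10^-6 = 4.78 × 10^-9
Ka = x²/(0.0483 − x) = 4.78 × 10^-9
Assume x ≪ 0.0483: x ≈ √(4.78 × 10^-9 × 0.0483) = 1.52 × 10^-5 M
(x/C₀ = 0.031% < 5%, so the approximation holds.)
pH = −log[H+] = −log(1.52 × 10^-5) = 4.82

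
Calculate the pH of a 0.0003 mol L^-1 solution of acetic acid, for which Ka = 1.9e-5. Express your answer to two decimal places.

CH3COOH ⇌ CH3COO- + H+
From the ICE table, Ka = x²/(0.0003 − x) = 1.9 × 10^-5.
Here C₀/Ka ≈ 15.8, so the small-x approximation fails. Use the quadratic:
x = (−Ka + √(Ka² + 4·Ka·C₀))/2 = 6.66 × 10^-5 M
pH = −log(6.66 × 10^-5) = 4.18

pH = 4.18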